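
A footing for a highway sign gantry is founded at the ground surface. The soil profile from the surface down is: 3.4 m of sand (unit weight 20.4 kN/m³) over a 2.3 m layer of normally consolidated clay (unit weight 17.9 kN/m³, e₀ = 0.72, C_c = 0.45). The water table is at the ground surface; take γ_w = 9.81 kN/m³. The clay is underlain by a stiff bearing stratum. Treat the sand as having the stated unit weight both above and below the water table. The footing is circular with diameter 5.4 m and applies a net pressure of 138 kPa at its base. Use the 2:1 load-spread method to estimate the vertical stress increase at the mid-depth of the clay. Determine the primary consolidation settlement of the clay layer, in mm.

Mid-depth of clay below the ground surface: z = 3.4 + 2.3/2 = 4.55 m.
Total vertical stress at mid-clay: σ_v = 20.4×3.4 + 17.9×1.15 = 89.945 kPa.
Pore pressure: u = 9.81×(4.55 − 0) = 44.636 kPa.
Initial effective stress: σ'_0 = σ_v − u = 89.945 − 44.636 = 45.309 kPa.
Stress increase at mid-clay by the 2:1 spreading method:
Δσ ≈ qD²/(D+z)² = 138×5.4²/(5.4+4.55)² = 40.646 kPa
Final effective stress: σ'_f = σ'_0 + Δσ = 45.309 + 40.646 = 85.955 kPa.
Normally consolidated clay, so the full stress increment lies on the virgin compression line:
S_c = C_c·H/(1+e₀)·log₁₀(σ'_f/σ'_0) = 0.45×2.3/(1+0.72)×log₁₀(85.955/45.309)
    = 0.60174 × 0.27809 = 0.1673 m

S_c ≈ 167 mm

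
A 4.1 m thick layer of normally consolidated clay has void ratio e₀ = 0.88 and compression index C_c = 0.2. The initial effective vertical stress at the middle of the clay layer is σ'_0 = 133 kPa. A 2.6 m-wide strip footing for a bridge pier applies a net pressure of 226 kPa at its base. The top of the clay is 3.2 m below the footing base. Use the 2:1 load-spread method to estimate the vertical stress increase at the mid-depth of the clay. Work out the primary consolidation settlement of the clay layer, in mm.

Mid-depth of clay below the footing base: z = 3.2 + 4.1/2 = 5.25 m.
Stress increase at mid-clay by the 2:1 spreading method:
Δσ = qB/(B+z) = 226×2.6/(2.6+5.25) = 74.854 kPa
Final effective stress: σ'_f = σ'_0 + Δσ = 133 + 74.854 = 207.85 kPa.
Normally consolidated clay, so the full stress increment lies on the virgin compression line:
S_c = C_c·H/(1+e₀)·log₁₀(σ'_f/σ'_0) = 0.2×4.1/(1+0.88)×log₁₀(207.85/133)
    = 0.43617 × 0.1939 = 0.08457 m

S_c ≈ 84.6 mm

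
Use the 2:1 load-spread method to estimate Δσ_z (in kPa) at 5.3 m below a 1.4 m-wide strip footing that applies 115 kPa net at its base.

Δσ_z ≈ 24 kPa

By the 2:1 method the load spreads at 1 horizontal : 2 vertical, so at depth z the loaded area has grown by z in each plan dimension:
Δσ = qB/(B+z) = 115×1.4/(1.4+5.3) = 24.03 kPa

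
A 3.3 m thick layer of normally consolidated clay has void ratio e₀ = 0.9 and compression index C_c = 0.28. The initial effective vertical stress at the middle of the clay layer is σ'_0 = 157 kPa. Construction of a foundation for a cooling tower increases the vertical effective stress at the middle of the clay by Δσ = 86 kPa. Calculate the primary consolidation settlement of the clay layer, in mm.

Final effective stress: σ'_f = σ'_0 + Δσ = 157 + 86 = 243 kPa.
Normally consolidated clay, so the full stress increment lies on the virgin compression line:
S_c = C_c·H/(1+e₀)·log₁₀(σ'_f/σ'_0) = 0.28×3.3/(1+0.9)×log₁₀(243/157)
    = 0.48632 × 0.18971 = 0.09226 m

S_c ≈ 92.3 mm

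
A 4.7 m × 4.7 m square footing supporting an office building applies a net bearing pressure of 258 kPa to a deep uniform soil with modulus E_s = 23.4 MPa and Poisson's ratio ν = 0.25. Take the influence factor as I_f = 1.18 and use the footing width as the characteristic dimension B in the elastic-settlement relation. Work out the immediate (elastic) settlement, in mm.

S_e ≈ 57.3 mm

Immediate (elastic) settlement: S_e = q·B·(1−ν²)/E_s · I_f.
E_s = 23.4 MPa = 23400 kPa.
S_e = 258 × 4.7 × (1 − 0.25²) / 23400 × 1.18
    = 258 × 4.7 × 0.9375 / 23400 × 1.18
    = 0.05733 m = 57.33 mm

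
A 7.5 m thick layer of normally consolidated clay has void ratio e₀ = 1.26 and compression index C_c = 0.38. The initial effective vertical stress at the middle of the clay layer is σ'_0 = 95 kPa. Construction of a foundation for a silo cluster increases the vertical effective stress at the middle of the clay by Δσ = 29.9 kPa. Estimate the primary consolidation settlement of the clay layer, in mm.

Final effective stress: σ'_f = σ'_0 + Δσ = 95 + 29.9 = 124.9 kPa.
Normally consolidated clay, so the full stress increment lies on the virgin compression line:
S_c = C_c·H/(1+e₀)·log₁₀(σ'_f/σ'_0) = 0.38×7.5/(1+1.26)×log₁₀(124.9/95)
    = 1.2611 × 0.11884 = 0.1499 m

S_c ≈ 150 mm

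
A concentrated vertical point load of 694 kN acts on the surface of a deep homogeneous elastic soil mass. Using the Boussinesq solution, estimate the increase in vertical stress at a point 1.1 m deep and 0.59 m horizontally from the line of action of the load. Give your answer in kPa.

Δσ_z ≈ 146 kPa

Boussinesq vertical stress below a point load on an elastic half-space:
Δσ_z = 3P/(2πz²) · [1 + (r/z)²]^(−5/2)
r/z = 0.59/1.1 = 0.53636; [1+(r/z)²]^(−5/2) = 0.53147.
Δσ_z = 3×694/(2π×1.1²) × 0.53147 = 273.85 × 0.53147 = 145.5 kPa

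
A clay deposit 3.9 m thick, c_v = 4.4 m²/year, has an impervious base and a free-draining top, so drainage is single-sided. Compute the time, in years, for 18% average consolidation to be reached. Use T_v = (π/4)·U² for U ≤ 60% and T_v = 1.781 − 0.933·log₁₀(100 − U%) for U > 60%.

Drainage path length: H_d = H = 3.9 m (single drainage).
U ≤ 60%: T_v = (π/4)·U² = (π/4)×0.18² = 0.025447.
t = T_v·H_d²/c_v = 0.025447×3.9²/4.4 = 0.08797 years.

t ≈ 0.088 years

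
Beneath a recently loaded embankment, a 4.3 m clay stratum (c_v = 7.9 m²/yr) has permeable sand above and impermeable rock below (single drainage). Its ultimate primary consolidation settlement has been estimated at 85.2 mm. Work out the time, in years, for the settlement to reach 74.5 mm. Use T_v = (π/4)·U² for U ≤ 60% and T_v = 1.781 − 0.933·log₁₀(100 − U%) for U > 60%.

t ≈ 1.77 years

Drainage path length: H_d = H = 4.3 m (single drainage).
U = S(t)/S_ult = 74.5/85.2 = 0.8744.
U > 60%: T_v = 1.781 − 0.933·log₁₀(100 − 87.441) = 0.75569.
t = T_v·H_d²/c_v = 0.75569×4.3²/7.9 = 1.769 years.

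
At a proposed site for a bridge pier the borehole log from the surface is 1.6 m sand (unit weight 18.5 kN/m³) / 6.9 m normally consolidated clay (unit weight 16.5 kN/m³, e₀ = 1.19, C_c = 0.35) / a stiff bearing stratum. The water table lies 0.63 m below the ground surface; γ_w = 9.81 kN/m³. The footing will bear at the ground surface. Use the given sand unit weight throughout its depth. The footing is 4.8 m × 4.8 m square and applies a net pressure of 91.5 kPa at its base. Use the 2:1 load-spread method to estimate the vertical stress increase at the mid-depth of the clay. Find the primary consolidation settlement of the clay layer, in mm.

Mid-depth of clay below the ground surface: z = 1.6 + 6.9/2 = 5.05 m.
Total vertical stress at mid-clay: σ_v = 18.5×1.6 + 16.5×3.45 = 86.525 kPa.
Pore pressure: u = 9.81×(5.05 − 0.63) = 43.36 kPa.
Initial effective stress: σ'_0 = σ_v − u = 86.525 − 43.36 = 43.165 kPa.
Stress increase at mid-clay by the 2:1 spreading method:
Δσ = qBL/((B+z)(L+z)) = 91.5×4.8×4.8/((4.8+5.05)(4.8+5.05)) = 21.729 kPa
Final effective stress: σ'_f = σ'_0 + Δσ = 43.165 + 21.729 = 64.894 kPa.
Normally consolidated clay, so the full stress increment lies on the virgin compression line:
S_c = C_c·H/(1+e₀)·log₁₀(σ'_f/σ'_0) = 0.35×6.9/(1+1.19)×log₁₀(64.894/43.165)
    = 1.1027 × 0.17707 = 0.1953 m

S_c ≈ 195 mm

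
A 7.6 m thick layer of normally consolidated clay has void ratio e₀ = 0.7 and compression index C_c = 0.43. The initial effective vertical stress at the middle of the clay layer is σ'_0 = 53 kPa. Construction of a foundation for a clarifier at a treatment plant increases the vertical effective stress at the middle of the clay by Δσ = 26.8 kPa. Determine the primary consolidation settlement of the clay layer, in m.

Final effective stress: σ'_f = σ'_0 + Δσ = 53 + 26.8 = 79.8 kPa.
Normally consolidated clay, so the full stress increment lies on the virgin compression line:
S_c = C_c·H/(1+e₀)·log₁₀(σ'_f/σ'_0) = 0.43×7.6/(1+0.7)×log₁₀(79.8/53)
    = 1.9224 × 0.17773 = 0.3417 m

S_c ≈ 0.342 m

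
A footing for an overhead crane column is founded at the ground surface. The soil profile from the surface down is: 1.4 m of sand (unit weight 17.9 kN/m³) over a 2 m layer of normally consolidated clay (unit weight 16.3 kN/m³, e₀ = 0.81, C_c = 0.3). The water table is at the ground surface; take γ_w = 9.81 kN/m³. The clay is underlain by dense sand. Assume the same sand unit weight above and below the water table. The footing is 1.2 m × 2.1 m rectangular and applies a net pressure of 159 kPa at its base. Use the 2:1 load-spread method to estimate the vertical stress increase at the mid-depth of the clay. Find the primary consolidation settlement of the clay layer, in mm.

S_c ≈ 125 mm

Mid-depth of clay below the ground surface: z = 1.4 + 2/2 = 2.4 m.
Total vertical stress at mid-clay: σ_v = 17.9×1.4 + 16.3×1 = 41.36 kPa.
Pore pressure: u = 9.81×(2.4 − 0) = 23.544 kPa.
Initial effective stress: σ'_0 = σ_v − u = 41.36 − 23.544 = 17.816 kPa.
Stress increase at mid-clay by the 2:1 spreading method:
Δσ = qBL/((B+z)(L+z)) = 159×1.2×2.1/((1.2+2.4)(2.1+2.4)) = 24.733 kPa
Final effective stress: σ'_f = σ'_0 + Δσ = 17.816 + 24.733 = 42.549 kPa.
Normally consolidated clay, so the full stress increment lies on the virgin compression line:
S_c = C_c·H/(1+e₀)·log₁₀(σ'_f/σ'_0) = 0.3×2/(1+0.81)×log₁₀(42.549/17.816)
    = 0.33149 × 0.37808 = 0.1253 m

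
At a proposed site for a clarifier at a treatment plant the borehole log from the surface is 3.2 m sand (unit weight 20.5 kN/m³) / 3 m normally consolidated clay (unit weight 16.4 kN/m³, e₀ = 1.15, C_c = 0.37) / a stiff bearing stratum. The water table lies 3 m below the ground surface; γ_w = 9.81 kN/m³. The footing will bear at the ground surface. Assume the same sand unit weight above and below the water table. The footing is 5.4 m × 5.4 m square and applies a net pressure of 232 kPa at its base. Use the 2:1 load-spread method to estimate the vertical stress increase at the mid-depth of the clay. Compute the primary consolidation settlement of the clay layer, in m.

Mid-depth of clay below the ground surface: z = 3.2 + 3/2 = 4.7 m.
Total vertical stress at mid-clay: σ_v = 20.5×3.2 + 16.4×1.5 = 90.2 kPa.
Pore pressure: u = 9.81×(4.7 − 3) = 16.677 kPa.
Initial effective stress: σ'_0 = σ_v − u = 90.2 − 16.677 = 73.523 kPa.
Stress increase at mid-clay by the 2:1 spreading method:
Δσ = qBL/((B+z)(L+z)) = 232×5.4×5.4/((5.4+4.7)(5.4+4.7)) = 66.318 kPa
Final effective stress: σ'_f = σ'_0 + Δσ = 73.523 + 66.318 = 139.84 kPa.
Normally consolidated clay, so the full stress increment lies on the virgin compression line:
S_c = C_c·H/(1+e₀)·log₁₀(σ'_f/σ'_0) = 0.37×3/(1+1.15)×log₁₀(139.84/73.523)
    = 0.51628 × 0.27921 = 0.1442 m

S_c ≈ 0.144 m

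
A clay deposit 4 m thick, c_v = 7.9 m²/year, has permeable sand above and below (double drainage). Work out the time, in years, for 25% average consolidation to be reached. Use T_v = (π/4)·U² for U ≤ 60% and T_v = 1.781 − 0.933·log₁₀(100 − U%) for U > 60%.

t ≈ 0.0249 years

Drainage path length: H_d = H/2 = 2 m (double drainage).
U ≤ 60%: T_v = (π/4)·U² = (π/4)×0.25² = 0.049087.
t = T_v·H_d²/c_v = 0.049087×2²/7.9 = 0.02485 years.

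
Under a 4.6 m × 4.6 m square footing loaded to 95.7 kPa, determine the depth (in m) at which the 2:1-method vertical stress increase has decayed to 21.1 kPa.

z ≈ 5.2 m

2:1 spreading — at depth z the loaded area has grown by z in each plan dimension:
qB²/(B+z)² = Δσ_z ⇒ z = B(√(q/Δσ_z) − 1) = 4.6×(√(95.7/21.1) − 1) = 5.197 m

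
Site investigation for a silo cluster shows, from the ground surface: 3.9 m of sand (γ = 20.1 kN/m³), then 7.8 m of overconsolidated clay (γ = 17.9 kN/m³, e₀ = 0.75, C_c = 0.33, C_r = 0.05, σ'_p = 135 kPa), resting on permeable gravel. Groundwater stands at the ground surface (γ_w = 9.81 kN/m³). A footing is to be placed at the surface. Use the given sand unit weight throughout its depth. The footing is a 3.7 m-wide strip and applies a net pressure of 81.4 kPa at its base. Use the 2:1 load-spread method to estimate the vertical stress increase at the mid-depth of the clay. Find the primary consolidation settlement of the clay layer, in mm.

Mid-depth of clay below the ground surface: z = 3.9 + 7.8/2 = 7.8 m.
Total vertical stress at mid-clay: σ_v = 20.1×3.9 + 17.9×3.9 = 148.2 kPa.
Pore pressure: u = 9.81×(7.8 − 0) = 76.518 kPa.
Initial effective stress: σ'_0 = σ_v − u = 148.2 − 76.518 = 71.682 kPa.
Stress increase at mid-clay by the 2:1 spreading method:
Δσ = qB/(B+z) = 81.4×3.7/(3.7+7.8) = 26.19 kPa
Final effective stress: σ'_f = 71.682 + 26.19 = 97.872 kPa.
σ'_f = 97.872 ≤ σ'_p = 135 kPa, so the clay remains overconsolidated and only the recompression index applies:
S_c = C_r·H/(1+e₀)·log₁₀(σ'_f/σ'_0) = 0.05×7.8/1.75×log₁₀(97.872/71.682)
    = 0.22285 × 0.13525 = 0.03014 m

S_c ≈ 30.1 mm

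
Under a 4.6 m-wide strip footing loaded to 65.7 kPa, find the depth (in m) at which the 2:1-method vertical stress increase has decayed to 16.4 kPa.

z ≈ 13.8 m

2:1 spreading — at depth z the loaded area has grown by z in each plan dimension:
qB/(B+z) = Δσ_z ⇒ z = qB/Δσ_z − B = 65.7×4.6/16.4 − 4.6 = 13.83 m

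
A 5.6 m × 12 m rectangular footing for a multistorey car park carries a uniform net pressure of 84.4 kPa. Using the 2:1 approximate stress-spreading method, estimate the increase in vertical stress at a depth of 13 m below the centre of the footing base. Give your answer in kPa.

By the 2:1 method the load spreads at 1 horizontal : 2 vertical, so at depth z the loaded area has grown by z in each plan dimension:
Δσ = qBL/((B+z)(L+z)) = 84.4×5.6×12/((5.6+13)(12+13)) = 12.197 kPa

Δσ_z ≈ 12.2 kPa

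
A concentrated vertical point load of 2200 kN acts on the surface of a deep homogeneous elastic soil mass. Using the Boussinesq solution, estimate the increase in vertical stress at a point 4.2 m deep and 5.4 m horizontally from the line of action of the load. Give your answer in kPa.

Boussinesq vertical stress below a point load on an elastic half-space:
Δσ_z = 3P/(2πz²) · [1 + (r/z)²]^(−5/2)
r/z = 5.4/4.2 = 1.2857; [1+(r/z)²]^(−5/2) = 0.087223.
Δσ_z = 3×2200/(2π×4.2²) × 0.087223 = 59.548 × 0.087223 = 5.194 kPa

Δσ_z ≈ 5.19 kPa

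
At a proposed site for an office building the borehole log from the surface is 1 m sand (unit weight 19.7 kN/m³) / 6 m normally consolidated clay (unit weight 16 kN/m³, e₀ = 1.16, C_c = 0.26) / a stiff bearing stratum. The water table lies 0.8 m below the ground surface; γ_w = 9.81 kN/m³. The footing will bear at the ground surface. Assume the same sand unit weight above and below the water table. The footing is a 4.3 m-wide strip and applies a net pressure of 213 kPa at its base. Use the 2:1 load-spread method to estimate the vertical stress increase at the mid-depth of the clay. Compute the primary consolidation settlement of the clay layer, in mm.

Mid-depth of clay below the ground surface: z = 1 + 6/2 = 4 m.
Total vertical stress at mid-clay: σ_v = 19.7×1 + 16×3 = 67.7 kPa.
Pore pressure: u = 9.81×(4 − 0.8) = 31.392 kPa.
Initial effective stress: σ'_0 = σ_v − u = 67.7 − 31.392 = 36.308 kPa.
Stress increase at mid-clay by the 2:1 spreading method:
Δσ = qB/(B+z) = 213×4.3/(4.3+4) = 110.35 kPa
Final effective stress: σ'_f = σ'_0 + Δσ = 36.308 + 110.35 = 146.66 kPa.
Normally consolidated clay, so the full stress increment lies on the virgin compression line:
S_c = C_c·H/(1+e₀)·log₁₀(σ'_f/σ'_0) = 0.26×6/(1+1.16)×log₁₀(146.66/36.308)
    = 0.72222 × 0.60631 = 0.4379 m

S_c ≈ 438 mm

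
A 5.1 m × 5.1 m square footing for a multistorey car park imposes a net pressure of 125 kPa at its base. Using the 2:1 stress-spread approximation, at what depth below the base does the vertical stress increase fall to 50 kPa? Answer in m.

z ≈ 2.96 m

2:1 spreading — at depth z the loaded area has grown by z in each plan dimension:
qB²/(B+z)² = Δσ_z ⇒ z = B(√(q/Δσ_z) − 1) = 5.1×(√(125/50) − 1) = 2.964 m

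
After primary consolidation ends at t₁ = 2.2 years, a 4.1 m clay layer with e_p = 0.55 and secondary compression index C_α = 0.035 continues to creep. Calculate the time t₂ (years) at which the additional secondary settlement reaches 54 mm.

S_s = C_α·H/(1+e_p)·log₁₀(t₂/t₁) ⇒ log₁₀(t₂/t₁) = S_s·(1+e_p)/(C_α·H).
log₁₀(t₂/t₁) = 0.054 × (1+0.55) / (0.035×4.1) = 0.5833
t₂ = t₁ × 10^0.5833 = 2.2 × 3.831 = 8.427 years

t₂ ≈ 8.43 years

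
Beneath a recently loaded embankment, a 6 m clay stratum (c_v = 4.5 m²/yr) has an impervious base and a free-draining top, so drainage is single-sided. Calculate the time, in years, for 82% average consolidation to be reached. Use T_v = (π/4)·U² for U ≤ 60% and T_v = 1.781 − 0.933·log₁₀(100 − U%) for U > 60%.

Drainage path length: H_d = H = 6 m (single drainage).
U > 60%: T_v = 1.781 − 0.933·log₁₀(100 − 82) = 0.60983.
t = T_v·H_d²/c_v = 0.60983×6²/4.5 = 4.879 years.

t ≈ 4.88 years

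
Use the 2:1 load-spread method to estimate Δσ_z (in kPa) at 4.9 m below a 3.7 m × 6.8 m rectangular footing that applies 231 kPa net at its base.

By the 2:1 method the load spreads at 1 horizontal : 2 vertical, so at depth z the loaded area has grown by z in each plan dimension:
Δσ = qBL/((B+z)(L+z)) = 231×3.7×6.8/((3.7+4.9)(6.8+4.9)) = 57.761 kPa

Δσ_z ≈ 57.8 kPa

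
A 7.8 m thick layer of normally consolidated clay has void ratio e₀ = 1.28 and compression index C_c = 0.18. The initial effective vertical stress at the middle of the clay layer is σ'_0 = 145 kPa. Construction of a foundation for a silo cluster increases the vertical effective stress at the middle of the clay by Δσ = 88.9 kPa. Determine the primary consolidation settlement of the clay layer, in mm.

Final effective stress: σ'_f = σ'_0 + Δσ = 145 + 88.9 = 233.9 kPa.
Normally consolidated clay, so the full stress increment lies on the virgin compression line:
S_c = C_c·H/(1+e₀)·log₁₀(σ'_f/σ'_0) = 0.18×7.8/(1+1.28)×log₁₀(233.9/145)
    = 0.61579 × 0.20766 = 0.1279 m

S_c ≈ 128 mm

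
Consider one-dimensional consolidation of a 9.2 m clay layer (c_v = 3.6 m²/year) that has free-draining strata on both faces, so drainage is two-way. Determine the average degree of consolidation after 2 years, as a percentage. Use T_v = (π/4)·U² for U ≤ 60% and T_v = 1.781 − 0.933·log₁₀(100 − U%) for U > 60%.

U ≈ 65 %

Drainage path length: H_d = H/2 = 4.6 m (double drainage).
T_v = c_v·t/H_d² = 3.6×2/4.6² = 0.34026.
T_v = 0.34026 corresponds to the U > 60% branch:
U = 1 − 10^((1.781 − T_v)/0.933)/100 = 0.6499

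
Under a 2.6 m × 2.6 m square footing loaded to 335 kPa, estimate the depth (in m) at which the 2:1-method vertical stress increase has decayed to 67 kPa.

2:1 spreading — at depth z the loaded area has grown by z in each plan dimension:
qB²/(B+z)² = Δσ_z ⇒ z = B(√(q/Δσ_z) − 1) = 2.6×(√(335/67) − 1) = 3.214 m

z ≈ 3.21 m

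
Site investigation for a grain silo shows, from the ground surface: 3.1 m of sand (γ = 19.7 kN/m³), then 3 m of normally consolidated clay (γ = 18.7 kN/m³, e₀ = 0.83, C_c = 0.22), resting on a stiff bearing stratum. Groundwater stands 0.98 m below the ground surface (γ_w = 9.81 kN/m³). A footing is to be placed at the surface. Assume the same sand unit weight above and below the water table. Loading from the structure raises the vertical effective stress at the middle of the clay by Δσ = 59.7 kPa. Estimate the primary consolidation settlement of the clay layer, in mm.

S_c ≈ 117 mm

Mid-depth of clay below the ground surface: z = 3.1 + 3/2 = 4.6 m.
Total vertical stress at mid-clay: σ_v = 19.7×3.1 + 18.7×1.5 = 89.12 kPa.
Pore pressure: u = 9.81×(4.6 − 0.98) = 35.512 kPa.
Initial effective stress: σ'_0 = σ_v − u = 89.12 − 35.512 = 53.608 kPa.
Final effective stress: σ'_f = σ'_0 + Δσ = 53.608 + 59.7 = 113.31 kPa.
Normally consolidated clay, so the full stress increment lies on the virgin compression line:
S_c = C_c·H/(1+e₀)·log₁₀(σ'_f/σ'_0) = 0.22×3/(1+0.83)×log₁₀(113.31/53.608)
    = 0.36066 × 0.32504 = 0.1172 m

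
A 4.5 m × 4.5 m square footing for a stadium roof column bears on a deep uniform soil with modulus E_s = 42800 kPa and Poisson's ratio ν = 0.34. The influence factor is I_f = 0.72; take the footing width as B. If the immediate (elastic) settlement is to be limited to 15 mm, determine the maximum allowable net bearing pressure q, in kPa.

q ≈ 224 kPa

S_e = q·B·(1−ν²)/E_s · I_f  ⇒  q = S_e·E_s / (B·(1−ν²)·I_f).
q = 0.015 × 42800 / (4.5 × 0.8844 × 0.72) = 224 kPa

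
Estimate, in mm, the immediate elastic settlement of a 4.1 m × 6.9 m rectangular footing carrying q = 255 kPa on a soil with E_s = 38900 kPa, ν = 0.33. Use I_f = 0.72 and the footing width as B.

Immediate (elastic) settlement: S_e = q·B·(1−ν²)/E_s · I_f.
S_e = 255 × 4.1 × (1 − 0.33²) / 38900 × 0.72
    = 255 × 4.1 × 0.8911 / 38900 × 0.72
    = 0.01724 m = 17.24 mm

S_e ≈ 17.2 mm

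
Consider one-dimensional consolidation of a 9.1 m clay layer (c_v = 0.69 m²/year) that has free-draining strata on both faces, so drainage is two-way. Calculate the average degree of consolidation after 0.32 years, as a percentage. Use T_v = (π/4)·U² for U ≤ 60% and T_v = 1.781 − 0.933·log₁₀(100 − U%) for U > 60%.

U ≈ 11.7 %

Drainage path length: H_d = H/2 = 4.55 m (double drainage).
T_v = c_v·t/H_d² = 0.69×0.32/4.55² = 0.010665.
T_v = 0.010665 corresponds to the U ≤ 60% branch:
U = √(4T_v/π) = 0.1165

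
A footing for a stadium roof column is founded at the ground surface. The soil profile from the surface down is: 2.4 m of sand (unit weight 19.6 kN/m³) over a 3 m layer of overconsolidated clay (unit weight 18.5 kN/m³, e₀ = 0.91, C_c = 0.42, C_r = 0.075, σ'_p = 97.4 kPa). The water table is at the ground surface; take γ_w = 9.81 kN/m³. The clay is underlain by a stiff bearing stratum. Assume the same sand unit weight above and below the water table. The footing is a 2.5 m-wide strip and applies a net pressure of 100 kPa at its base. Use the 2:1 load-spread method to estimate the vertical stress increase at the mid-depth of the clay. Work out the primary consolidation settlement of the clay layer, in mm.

S_c ≈ 37.2 mm

Mid-depth of clay below the ground surface: z = 2.4 + 3/2 = 3.9 m.
Total vertical stress at mid-clay: σ_v = 19.6×2.4 + 18.5×1.5 = 74.79 kPa.
Pore pressure: u = 9.81×(3.9 − 0) = 38.259 kPa.
Initial effective stress: σ'_0 = σ_v − u = 74.79 − 38.259 = 36.531 kPa.
Stress increase at mid-clay by the 2:1 spreading method:
Δσ = qB/(B+z) = 100×2.5/(2.5+3.9) = 39.062 kPa
Final effective stress: σ'_f = 36.531 + 39.062 = 75.593 kPa.
σ'_f = 75.593 ≤ σ'_p = 97.4 kPa, so the clay remains overconsolidated and only the recompression index applies:
S_c = C_r·H/(1+e₀)·log₁₀(σ'_f/σ'_0) = 0.075×3/1.91×log₁₀(75.593/36.531)
    = 0.1178 × 0.31582 = 0.0372 m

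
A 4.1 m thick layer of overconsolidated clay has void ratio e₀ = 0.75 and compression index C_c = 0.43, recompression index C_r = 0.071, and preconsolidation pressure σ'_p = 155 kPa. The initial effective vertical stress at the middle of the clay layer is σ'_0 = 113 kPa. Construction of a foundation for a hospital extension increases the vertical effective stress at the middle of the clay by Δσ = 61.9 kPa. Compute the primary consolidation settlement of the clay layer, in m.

S_c ≈ 0.0757 m

Final effective stress: σ'_f = 113 + 61.9 = 174.9 kPa.
σ'_f = 174.9 > σ'_p = 155 kPa, so the stress path crosses the preconsolidation pressure — recompression up to σ'_p, then virgin compression beyond:
S_c = H/(1+e₀)·[C_r·log₁₀(σ'_p/σ'_0) + C_c·log₁₀(σ'_f/σ'_p)]
    = 4.1/1.75 × [0.071×log₁₀(155/113) + 0.43×log₁₀(174.9/155)]
    = 2.3429 × [0.009745 + 0.022557] = 0.07568 m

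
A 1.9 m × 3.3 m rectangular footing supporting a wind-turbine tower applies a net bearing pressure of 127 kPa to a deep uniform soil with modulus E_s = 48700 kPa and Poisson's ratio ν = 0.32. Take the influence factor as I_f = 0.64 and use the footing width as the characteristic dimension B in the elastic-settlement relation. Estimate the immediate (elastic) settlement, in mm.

Immediate (elastic) settlement: S_e = q·B·(1−ν²)/E_s · I_f.
S_e = 127 × 1.9 × (1 − 0.32²) / 48700 × 0.64
    = 127 × 1.9 × 0.8976 / 48700 × 0.64
    = 0.002846 m = 2.846 mm

S_e ≈ 2.85 mm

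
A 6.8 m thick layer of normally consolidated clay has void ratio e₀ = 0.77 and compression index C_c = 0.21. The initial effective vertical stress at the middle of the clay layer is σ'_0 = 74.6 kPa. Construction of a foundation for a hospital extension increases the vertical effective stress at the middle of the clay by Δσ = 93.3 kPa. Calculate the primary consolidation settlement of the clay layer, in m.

Final effective stress: σ'_f = σ'_0 + Δσ = 74.6 + 93.3 = 167.9 kPa.
Normally consolidated clay, so the full stress increment lies on the virgin compression line:
S_c = C_c·H/(1+e₀)·log₁₀(σ'_f/σ'_0) = 0.21×6.8/(1+0.77)×log₁₀(167.9/74.6)
    = 0.80678 × 0.35231 = 0.2842 m

S_c ≈ 0.284 m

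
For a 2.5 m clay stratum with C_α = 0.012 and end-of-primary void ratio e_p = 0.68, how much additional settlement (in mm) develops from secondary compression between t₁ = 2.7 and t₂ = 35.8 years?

S_s ≈ 20 mm

Secondary compression: S_s = C_α·H/(1+e_p)·log₁₀(t₂/t₁)
S_s = 0.012×2.5/(1+0.68)×log₁₀(35.8/2.7)
    = 0.01786 × 1.123 = 0.02004 m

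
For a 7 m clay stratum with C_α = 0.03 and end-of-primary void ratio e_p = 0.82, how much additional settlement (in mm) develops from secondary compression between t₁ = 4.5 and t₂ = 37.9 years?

S_s ≈ 107 mm

Secondary compression: S_s = C_α·H/(1+e_p)·log₁₀(t₂/t₁)
S_s = 0.03×7/(1+0.82)×log₁₀(37.9/4.5)
    = 0.1154 × 0.9254 = 0.1068 m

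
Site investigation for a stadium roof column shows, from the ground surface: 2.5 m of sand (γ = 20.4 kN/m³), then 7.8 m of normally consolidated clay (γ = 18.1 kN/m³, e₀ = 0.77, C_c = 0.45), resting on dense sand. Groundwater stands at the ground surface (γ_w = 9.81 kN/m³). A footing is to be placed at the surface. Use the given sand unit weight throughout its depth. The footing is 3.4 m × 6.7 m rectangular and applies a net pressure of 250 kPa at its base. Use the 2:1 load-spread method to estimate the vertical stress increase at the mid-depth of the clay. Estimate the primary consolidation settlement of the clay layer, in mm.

S_c ≈ 484 mm

Mid-depth of clay below the ground surface: z = 2.5 + 7.8/2 = 6.4 m.
Total vertical stress at mid-clay: σ_v = 20.4×2.5 + 18.1×3.9 = 121.59 kPa.
Pore pressure: u = 9.81×(6.4 − 0) = 62.784 kPa.
Initial effective stress: σ'_0 = σ_v − u = 121.59 − 62.784 = 58.806 kPa.
Stress increase at mid-clay by the 2:1 spreading method:
Δσ = qBL/((B+z)(L+z)) = 250×3.4×6.7/((3.4+6.4)(6.7+6.4)) = 44.36 kPa
Final effective stress: σ'_f = σ'_0 + Δσ = 58.806 + 44.36 = 103.17 kPa.
Normally consolidated clay, so the full stress increment lies on the virgin compression line:
S_c = C_c·H/(1+e₀)·log₁₀(σ'_f/σ'_0) = 0.45×7.8/(1+0.77)×log₁₀(103.17/58.806)
    = 1.9831 × 0.24413 = 0.4841 m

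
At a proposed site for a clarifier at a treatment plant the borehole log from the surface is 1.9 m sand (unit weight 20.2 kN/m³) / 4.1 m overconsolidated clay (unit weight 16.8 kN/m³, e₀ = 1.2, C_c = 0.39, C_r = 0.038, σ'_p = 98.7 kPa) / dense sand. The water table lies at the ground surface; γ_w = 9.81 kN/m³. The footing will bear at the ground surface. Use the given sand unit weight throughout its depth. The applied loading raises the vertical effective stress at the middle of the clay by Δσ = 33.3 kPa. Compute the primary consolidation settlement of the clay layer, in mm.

Mid-depth of clay below the ground surface: z = 1.9 + 4.1/2 = 3.95 m.
Total vertical stress at mid-clay: σ_v = 20.2×1.9 + 16.8×2.05 = 72.82 kPa.
Pore pressure: u = 9.81×(3.95 − 0) = 38.75 kPa.
Initial effective stress: σ'_0 = σ_v − u = 72.82 − 38.75 = 34.07 kPa.
Final effective stress: σ'_f = 34.07 + 33.3 = 67.37 kPa.
σ'_f = 67.37 ≤ σ'_p = 98.7 kPa, so the clay remains overconsolidated and only the recompression index applies:
S_c = C_r·H/(1+e₀)·log₁₀(σ'_f/σ'_0) = 0.038×4.1/2.2×log₁₀(67.37/34.07)
    = 0.070817 × 0.29609 = 0.02097 m

S_c ≈ 21 mm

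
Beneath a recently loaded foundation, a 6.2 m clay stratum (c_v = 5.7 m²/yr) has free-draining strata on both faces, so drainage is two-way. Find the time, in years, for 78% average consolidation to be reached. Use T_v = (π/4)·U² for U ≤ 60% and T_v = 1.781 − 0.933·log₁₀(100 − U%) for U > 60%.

t ≈ 0.891 years

Drainage path length: H_d = H/2 = 3.1 m (double drainage).
U > 60%: T_v = 1.781 − 0.933·log₁₀(100 − 78) = 0.52852.
t = T_v·H_d²/c_v = 0.52852×3.1²/5.7 = 0.8911 years.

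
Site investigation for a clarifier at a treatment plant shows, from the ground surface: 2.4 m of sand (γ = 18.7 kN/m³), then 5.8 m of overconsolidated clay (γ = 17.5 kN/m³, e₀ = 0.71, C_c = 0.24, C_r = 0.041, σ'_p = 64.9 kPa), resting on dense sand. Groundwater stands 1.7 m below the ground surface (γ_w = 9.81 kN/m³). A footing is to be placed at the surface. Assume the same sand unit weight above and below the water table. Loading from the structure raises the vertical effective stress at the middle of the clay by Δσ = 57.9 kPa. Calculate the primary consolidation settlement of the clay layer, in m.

Mid-depth of clay below the ground surface: z = 2.4 + 5.8/2 = 5.3 m.
Total vertical stress at mid-clay: σ_v = 18.7×2.4 + 17.5×2.9 = 95.63 kPa.
Pore pressure: u = 9.81×(5.3 − 1.7) = 35.316 kPa.
Initial effective stress: σ'_0 = σ_v − u = 95.63 − 35.316 = 60.314 kPa.
Final effective stress: σ'_f = 60.314 + 57.9 = 118.21 kPa.
σ'_f = 118.21 > σ'_p = 64.9 kPa, so the stress path crosses the preconsolidation pressure — recompression up to σ'_p, then virgin compression beyond:
S_c = H/(1+e₀)·[C_r·log₁₀(σ'_p/σ'_0) + C_c·log₁₀(σ'_f/σ'_p)]
    = 5.8/1.71 × [0.041×log₁₀(64.9/60.314) + 0.24×log₁₀(118.21/64.9)]
    = 3.3918 × [0.0013049 + 0.062498] = 0.2164 m

S_c ≈ 0.216 m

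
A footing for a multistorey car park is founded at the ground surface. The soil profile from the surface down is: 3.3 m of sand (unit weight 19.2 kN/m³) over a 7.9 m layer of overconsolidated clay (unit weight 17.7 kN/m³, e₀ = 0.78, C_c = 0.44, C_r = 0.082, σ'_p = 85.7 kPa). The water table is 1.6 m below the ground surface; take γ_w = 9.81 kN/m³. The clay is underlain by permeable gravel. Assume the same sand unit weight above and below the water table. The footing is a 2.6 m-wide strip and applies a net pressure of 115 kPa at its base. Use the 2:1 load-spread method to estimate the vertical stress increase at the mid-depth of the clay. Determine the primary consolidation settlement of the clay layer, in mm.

S_c ≈ 213 mm

Mid-depth of clay below the ground surface: z = 3.3 + 7.9/2 = 7.25 m.
Total vertical stress at mid-clay: σ_v = 19.2×3.3 + 17.7×3.95 = 133.28 kPa.
Pore pressure: u = 9.81×(7.25 − 1.6) = 55.427 kPa.
Initial effective stress: σ'_0 = σ_v − u = 133.28 − 55.427 = 77.853 kPa.
Stress increase at mid-clay by the 2:1 spreading method:
Δσ = qB/(B+z) = 115×2.6/(2.6+7.25) = 30.355 kPa
Final effective stress: σ'_f = 77.853 + 30.355 = 108.21 kPa.
σ'_f = 108.21 > σ'_p = 85.7 kPa, so the stress path crosses the preconsolidation pressure — recompression up to σ'_p, then virgin compression beyond:
S_c = H/(1+e₀)·[C_r·log₁₀(σ'_p/σ'_0) + C_c·log₁₀(σ'_f/σ'_p)]
    = 7.9/1.78 × [0.082×log₁₀(85.7/77.853) + 0.44×log₁₀(108.21/85.7)]
    = 4.4382 × [0.0034198 + 0.044566] = 0.213 m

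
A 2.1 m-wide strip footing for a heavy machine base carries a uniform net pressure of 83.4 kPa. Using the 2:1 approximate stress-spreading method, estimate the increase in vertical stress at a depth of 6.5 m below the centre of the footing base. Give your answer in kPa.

By the 2:1 method the load spreads at 1 horizontal : 2 vertical, so at depth z the loaded area has grown by z in each plan dimension:
Δσ = qB/(B+z) = 83.4×2.1/(2.1+6.5) = 20.365 kPa

Δσ_z ≈ 20.4 kPa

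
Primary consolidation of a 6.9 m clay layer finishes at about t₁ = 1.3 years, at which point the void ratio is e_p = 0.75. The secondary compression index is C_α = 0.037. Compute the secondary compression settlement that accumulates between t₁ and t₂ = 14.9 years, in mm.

S_s ≈ 155 mm

Secondary compression: S_s = C_α·H/(1+e_p)·log₁₀(t₂/t₁)
S_s = 0.037×6.9/(1+0.75)×log₁₀(14.9/1.3)
    = 0.1459 × 1.059 = 0.1545 m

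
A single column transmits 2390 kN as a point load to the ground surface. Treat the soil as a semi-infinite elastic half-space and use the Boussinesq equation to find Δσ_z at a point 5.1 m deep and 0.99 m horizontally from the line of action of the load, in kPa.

Δσ_z ≈ 40 kPa

Boussinesq vertical stress below a point load on an elastic half-space:
Δσ_z = 3P/(2πz²) · [1 + (r/z)²]^(−5/2)
r/z = 0.99/5.1 = 0.19412; [1+(r/z)²]^(−5/2) = 0.91167.
Δσ_z = 3×2390/(2π×5.1²) × 0.91167 = 43.873 × 0.91167 = 40 kPa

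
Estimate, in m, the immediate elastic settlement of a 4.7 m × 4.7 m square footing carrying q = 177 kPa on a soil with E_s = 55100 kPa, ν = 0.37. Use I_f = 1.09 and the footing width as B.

Immediate (elastic) settlement: S_e = q·B·(1−ν²)/E_s · I_f.
S_e = 177 × 4.7 × (1 − 0.37²) / 55100 × 1.09
    = 177 × 4.7 × 0.8631 / 55100 × 1.09
    = 0.0142 m

S_e ≈ 0.0142 m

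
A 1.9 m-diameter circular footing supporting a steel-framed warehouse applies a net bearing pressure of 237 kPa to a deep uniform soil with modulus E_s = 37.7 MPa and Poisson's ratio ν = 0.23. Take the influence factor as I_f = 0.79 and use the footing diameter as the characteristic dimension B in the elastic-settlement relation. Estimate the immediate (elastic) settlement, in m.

S_e ≈ 0.00894 m

Immediate (elastic) settlement: S_e = q·B·(1−ν²)/E_s · I_f.
E_s = 37.7 MPa = 37700 kPa.
S_e = 237 × 1.9 × (1 − 0.23²) / 37700 × 0.79
    = 237 × 1.9 × 0.9471 / 37700 × 0.79
    = 0.008937 m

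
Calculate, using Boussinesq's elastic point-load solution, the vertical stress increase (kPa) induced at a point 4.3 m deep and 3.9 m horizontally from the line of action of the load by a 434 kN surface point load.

Boussinesq vertical stress below a point load on an elastic half-space:
Δσ_z = 3P/(2πz²) · [1 + (r/z)²]^(−5/2)
r/z = 3.9/4.3 = 0.90698; [1+(r/z)²]^(−5/2) = 0.22298.
Δσ_z = 3×434/(2π×4.3²) × 0.22298 = 11.207 × 0.22298 = 2.499 kPa

Δσ_z ≈ 2.5 kPa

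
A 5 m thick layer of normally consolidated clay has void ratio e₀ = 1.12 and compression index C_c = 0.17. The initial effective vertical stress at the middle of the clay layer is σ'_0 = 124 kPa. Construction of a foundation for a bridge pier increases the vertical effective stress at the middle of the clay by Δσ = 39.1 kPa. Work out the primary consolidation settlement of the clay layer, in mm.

Final effective stress: σ'_f = σ'_0 + Δσ = 124 + 39.1 = 163.1 kPa.
Normally consolidated clay, so the full stress increment lies on the virgin compression line:
S_c = C_c·H/(1+e₀)·log₁₀(σ'_f/σ'_0) = 0.17×5/(1+1.12)×log₁₀(163.1/124)
    = 0.40094 × 0.11903 = 0.04772 m

S_c ≈ 47.7 mm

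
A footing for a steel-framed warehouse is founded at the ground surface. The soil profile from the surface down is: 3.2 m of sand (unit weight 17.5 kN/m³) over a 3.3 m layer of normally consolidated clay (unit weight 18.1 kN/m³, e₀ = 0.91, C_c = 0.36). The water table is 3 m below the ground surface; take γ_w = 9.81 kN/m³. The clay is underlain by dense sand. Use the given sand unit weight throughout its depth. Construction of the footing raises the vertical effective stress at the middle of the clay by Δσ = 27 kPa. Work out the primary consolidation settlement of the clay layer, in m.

Mid-depth of clay below the ground surface: z = 3.2 + 3.3/2 = 4.85 m.
Total vertical stress at mid-clay: σ_v = 17.5×3.2 + 18.1×1.65 = 85.865 kPa.
Pore pressure: u = 9.81×(4.85 − 3) = 18.149 kPa.
Initial effective stress: σ'_0 = σ_v − u = 85.865 − 18.149 = 67.716 kPa.
Final effective stress: σ'_f = σ'_0 + Δσ = 67.716 + 27 = 94.716 kPa.
Normally consolidated clay, so the full stress increment lies on the virgin compression line:
S_c = C_c·H/(1+e₀)·log₁₀(σ'_f/σ'_0) = 0.36×3.3/(1+0.91)×log₁₀(94.716/67.716)
    = 0.62199 × 0.14573 = 0.09064 m

S_c ≈ 0.0906 m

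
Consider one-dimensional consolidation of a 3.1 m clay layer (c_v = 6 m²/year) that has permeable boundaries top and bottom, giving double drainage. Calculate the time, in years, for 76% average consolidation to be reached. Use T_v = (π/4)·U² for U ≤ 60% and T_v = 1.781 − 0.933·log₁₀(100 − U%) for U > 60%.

t ≈ 0.198 years

Drainage path length: H_d = H/2 = 1.55 m (double drainage).
U > 60%: T_v = 1.781 − 0.933·log₁₀(100 − 76) = 0.49326.
t = T_v·H_d²/c_v = 0.49326×1.55²/6 = 0.1975 years.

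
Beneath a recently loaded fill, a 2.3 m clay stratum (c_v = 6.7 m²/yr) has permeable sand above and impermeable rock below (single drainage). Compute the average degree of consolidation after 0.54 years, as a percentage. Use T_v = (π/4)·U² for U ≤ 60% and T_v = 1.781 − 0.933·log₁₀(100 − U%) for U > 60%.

Drainage path length: H_d = H = 2.3 m (single drainage).
T_v = c_v·t/H_d² = 6.7×0.54/2.3² = 0.68393.
T_v = 0.68393 corresponds to the U > 60% branch:
U = 1 − 10^((1.781 − T_v)/0.933)/100 = 0.8501

U ≈ 85 %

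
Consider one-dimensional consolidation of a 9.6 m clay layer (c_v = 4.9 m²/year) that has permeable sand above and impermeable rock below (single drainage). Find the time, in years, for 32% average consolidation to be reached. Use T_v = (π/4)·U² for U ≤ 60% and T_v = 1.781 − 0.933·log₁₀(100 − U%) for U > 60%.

t ≈ 1.51 years

Drainage path length: H_d = H = 9.6 m (single drainage).
U ≤ 60%: T_v = (π/4)·U² = (π/4)×0.32² = 0.080425.
t = T_v·H_d²/c_v = 0.080425×9.6²/4.9 = 1.513 years.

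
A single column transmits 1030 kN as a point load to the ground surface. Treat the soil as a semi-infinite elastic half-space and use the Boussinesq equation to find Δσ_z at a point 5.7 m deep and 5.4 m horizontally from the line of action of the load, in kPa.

Boussinesq vertical stress below a point load on an elastic half-space:
Δσ_z = 3P/(2πz²) · [1 + (r/z)²]^(−5/2)
r/z = 5.4/5.7 = 0.94737; [1+(r/z)²]^(−5/2) = 0.20162.
Δσ_z = 3×1030/(2π×5.7²) × 0.20162 = 15.137 × 0.20162 = 3.052 kPa

Δσ_z ≈ 3.05 kPa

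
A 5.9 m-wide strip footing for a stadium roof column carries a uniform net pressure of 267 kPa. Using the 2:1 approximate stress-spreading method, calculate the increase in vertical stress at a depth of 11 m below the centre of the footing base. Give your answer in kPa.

By the 2:1 method the load spreads at 1 horizontal : 2 vertical, so at depth z the loaded area has grown by z in each plan dimension:
Δσ = qB/(B+z) = 267×5.9/(5.9+11) = 93.213 kPa

Δσ_z ≈ 93.2 kPa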